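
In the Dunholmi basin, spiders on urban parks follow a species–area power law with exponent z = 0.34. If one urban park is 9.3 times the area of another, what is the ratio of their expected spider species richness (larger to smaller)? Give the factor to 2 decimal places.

2.13

S₂/S₁ = (A₂/A₁)^z = 9.3^0.34
ln(S₂/S₁) = 0.34 × ln 9.3 = 0.34 × 2.2300 = 0.7582
S₂/S₁ = e^0.7582 ≈ 2.134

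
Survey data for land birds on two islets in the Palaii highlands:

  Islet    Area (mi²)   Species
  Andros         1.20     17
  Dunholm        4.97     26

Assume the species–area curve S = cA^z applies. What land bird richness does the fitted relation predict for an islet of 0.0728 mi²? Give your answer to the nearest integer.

7

z = ln(26/17) / ln(4.97/1.2) = 0.4249 / 1.4211 = 0.2990
c = 17 / 1.2^0.2990 = 17 / 1.056 = 16.1
S₃ = 16.1 × 0.0728^0.2990 = 16.1 × 0.4569 ≈ 7.355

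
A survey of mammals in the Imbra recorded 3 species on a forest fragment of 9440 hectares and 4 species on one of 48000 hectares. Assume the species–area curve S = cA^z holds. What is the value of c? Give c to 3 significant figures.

z = ln(S₂/S₁) / ln(A₂/A₁) = ln(4/3) / ln(48000/9440) = 0.2877 / 1.6262 = 0.1769
c = S₁ / A₁^z = 3 / 9440^0.1769 = 3 / 5.049 = 0.5942

0.594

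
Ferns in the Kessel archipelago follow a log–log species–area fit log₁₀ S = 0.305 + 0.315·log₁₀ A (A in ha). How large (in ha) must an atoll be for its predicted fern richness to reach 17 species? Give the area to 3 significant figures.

17 = 2.018 × A^0.315  ⇒  A^0.315 = 17/2.018 = 8.423
ln A = ln(8.423) / 0.315 = 2.1309 / 0.315 = 6.7648
A = e^6.7648 ≈ 866.8 ha

867 ha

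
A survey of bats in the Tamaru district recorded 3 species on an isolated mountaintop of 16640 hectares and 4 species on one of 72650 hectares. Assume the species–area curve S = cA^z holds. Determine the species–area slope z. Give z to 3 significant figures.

0.195

Taking logs: ln S = ln c + z ln A, so z = (ln S₂ − ln S₁)/(ln A₂ − ln A₁).
z = ln(4/3) / ln(72650/16640) = ln(1.333) / ln(4.366) = 0.2877 / 1.4738 = 0.1952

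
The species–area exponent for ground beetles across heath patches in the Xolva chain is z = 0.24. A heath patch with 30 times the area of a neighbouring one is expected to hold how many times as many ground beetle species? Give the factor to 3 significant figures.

2.26

S₂/S₁ = (A₂/A₁)^z = 30^0.24
ln(S₂/S₁) = 0.24 × ln 30 = 0.24 × 3.4012 = 0.8163
S₂/S₁ = e^0.8163 ≈ 2.262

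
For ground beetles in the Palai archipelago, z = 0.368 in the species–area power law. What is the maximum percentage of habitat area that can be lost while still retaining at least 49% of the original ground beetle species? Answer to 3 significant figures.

Need (A_new/A_old)^0.368 = 0.49, so A_new/A_old = 0.49^(1/0.368) = 0.49^2.717
ln(A_new/A_old) = ln 0.49 / 0.368 = -0.7133 / 0.368 = -1.9385
A_new/A_old = e^-1.9385 ≈ 0.1439
Fraction that can be lost = 1 − 0.1439 = 0.8561

85.6%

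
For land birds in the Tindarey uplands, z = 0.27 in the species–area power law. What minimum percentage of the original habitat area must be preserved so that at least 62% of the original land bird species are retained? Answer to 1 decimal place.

17.0%

Need (A_new/A_old)^0.27 = 0.62, so A_new/A_old = 0.62^(1/0.27) = 0.62^3.704
ln(A_new/A_old) = ln 0.62 / 0.27 = -0.4780 / 0.27 = -1.7705
A_new/A_old = e^-1.7705 ≈ 0.1702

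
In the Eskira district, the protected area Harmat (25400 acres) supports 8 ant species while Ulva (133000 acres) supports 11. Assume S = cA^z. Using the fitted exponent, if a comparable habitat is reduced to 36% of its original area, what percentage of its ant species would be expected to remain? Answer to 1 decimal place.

82.2%

z = ln(11/8) / ln(133000/25400) = 0.3185 / 1.6556 = 0.1923
S_new/S_old = (A_new/A_old)^z = 0.36^0.1923 = exp(0.1923 × -1.0217) = 0.8216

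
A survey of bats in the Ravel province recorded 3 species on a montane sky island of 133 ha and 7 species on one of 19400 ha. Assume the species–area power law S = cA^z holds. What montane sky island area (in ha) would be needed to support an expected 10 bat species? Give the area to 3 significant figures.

158000 ha

z = ln(7/3) / ln(19400/133) = 0.8473 / 4.9827 = 0.1700
c = 3 / 133^0.1700 = 3 / 2.297 = 1.306
A = (10/1.306)^(1/0.1700) ⇒ ln A = ln(7.657)/0.1700 = 11.9705
A = e^11.9705 ≈ 158026 ha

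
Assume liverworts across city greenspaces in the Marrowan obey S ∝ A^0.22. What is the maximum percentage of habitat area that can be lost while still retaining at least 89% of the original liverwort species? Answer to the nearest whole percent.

41%

Need (A_new/A_old)^0.22 = 0.89, so A_new/A_old = 0.89^(1/0.22) = 0.89^4.545
ln(A_new/A_old) = ln 0.89 / 0.22 = -0.1165 / 0.22 = -0.5297
A_new/A_old = e^-0.5297 ≈ 0.5888
Fraction that can be lost = 1 − 0.5888 = 0.4112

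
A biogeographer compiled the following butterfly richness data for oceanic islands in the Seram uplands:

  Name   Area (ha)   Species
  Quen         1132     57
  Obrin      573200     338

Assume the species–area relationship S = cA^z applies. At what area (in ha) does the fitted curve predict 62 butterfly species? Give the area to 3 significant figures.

z = ln(338/57) / ln(573200/1132) = 1.7800 / 6.2272 = 0.2858
c = 57 / 1132^0.2858 = 57 / 7.463 = 7.638
A = (62/7.638)^(1/0.2858) ⇒ ln A = ln(8.118)/0.2858 = 7.3259
A = e^7.3259 ≈ 1519 ha

1520 ha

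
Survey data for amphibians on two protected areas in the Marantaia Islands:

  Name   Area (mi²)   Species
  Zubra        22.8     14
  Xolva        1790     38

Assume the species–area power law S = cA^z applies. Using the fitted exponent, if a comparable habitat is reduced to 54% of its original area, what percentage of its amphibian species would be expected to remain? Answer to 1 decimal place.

z = ln(38/14) / ln(1790/22.8) = 0.9985 / 4.3632 = 0.2289
S_new/S_old = (A_new/A_old)^z = 0.54^0.2289 = exp(0.2289 × -0.6162) = 0.8685

86.8%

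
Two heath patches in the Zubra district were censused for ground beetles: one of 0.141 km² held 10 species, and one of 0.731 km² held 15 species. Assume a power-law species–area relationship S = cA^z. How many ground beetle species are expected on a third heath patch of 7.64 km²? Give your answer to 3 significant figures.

z = ln(15/10) / ln(0.731/0.141) = 0.4055 / 1.6457 = 0.2464
c = 10 / 0.141^0.2464 = 10 / 0.6171 = 16.2
S₃ = 16.2 × 7.64^0.2464 = 16.2 × 1.65 ≈ 26.74

26.7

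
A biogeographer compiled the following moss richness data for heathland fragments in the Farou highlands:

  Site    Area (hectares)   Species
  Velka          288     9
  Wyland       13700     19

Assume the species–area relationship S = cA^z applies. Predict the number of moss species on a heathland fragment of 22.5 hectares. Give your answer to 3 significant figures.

z = ln(19/9) / ln(13700/288) = 0.7472 / 3.8622 = 0.1935
c = 9 / 288^0.1935 = 9 / 2.991 = 3.009
S₃ = 3.009 × 22.5^0.1935 = 3.009 × 1.826 ≈ 5.496

5.50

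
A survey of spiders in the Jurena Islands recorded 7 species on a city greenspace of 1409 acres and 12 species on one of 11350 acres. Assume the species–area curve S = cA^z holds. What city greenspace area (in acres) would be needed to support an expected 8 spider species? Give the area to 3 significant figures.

2360 acres

z = ln(12/7) / ln(11350/1409) = 0.5390 / 2.0863 = 0.2583
c = 7 / 1409^0.2583 = 7 / 6.509 = 1.075
A = (8/1.075)^(1/0.2583) ⇒ ln A = ln(7.439)/0.2583 = 7.7675
A = e^7.7675 ≈ 2363 acres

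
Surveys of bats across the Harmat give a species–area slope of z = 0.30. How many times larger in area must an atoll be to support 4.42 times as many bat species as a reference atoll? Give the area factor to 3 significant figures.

(A₂/A₁)^0.3 = 4.42, so A₂/A₁ = 4.42^(1/0.3) = 4.42^3.333
ln(A₂/A₁) = ln 4.42 / 0.3 = 1.4861 / 0.3 = 4.9538
A₂/A₁ = e^4.9538 ≈ 141.7

142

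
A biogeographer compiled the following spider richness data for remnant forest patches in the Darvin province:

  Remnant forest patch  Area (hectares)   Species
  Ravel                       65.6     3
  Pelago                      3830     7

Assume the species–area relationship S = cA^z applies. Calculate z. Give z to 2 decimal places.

0.21

Taking logs: ln S = ln c + z ln A, so z = (ln S₂ − ln S₁)/(ln A₂ − ln A₁).
z = ln(7/3) / ln(3830/65.6) = ln(2.333) / ln(58.38) = 0.8473 / 4.0670 = 0.2083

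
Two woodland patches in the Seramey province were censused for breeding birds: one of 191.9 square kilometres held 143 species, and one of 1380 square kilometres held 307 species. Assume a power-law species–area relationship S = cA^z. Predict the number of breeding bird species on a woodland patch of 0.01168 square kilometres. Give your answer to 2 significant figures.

3.3

z = ln(307/143) / ln(1380/191.9) = 0.7640 / 1.9729 = 0.3873
c = 143 / 191.9^0.3873 = 143 / 7.658 = 18.67
S₃ = 18.67 × 0.01168^0.3873 = 18.67 × 0.1785 ≈ 3.333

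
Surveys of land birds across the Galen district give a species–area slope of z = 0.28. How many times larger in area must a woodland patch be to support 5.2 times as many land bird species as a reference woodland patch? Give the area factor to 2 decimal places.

360.71

(A₂/A₁)^0.28 = 5.2, so A₂/A₁ = 5.2^(1/0.28) = 5.2^3.571
ln(A₂/A₁) = ln 5.2 / 0.28 = 1.6487 / 0.28 = 5.8881
A₂/A₁ = e^5.8881 ≈ 360.7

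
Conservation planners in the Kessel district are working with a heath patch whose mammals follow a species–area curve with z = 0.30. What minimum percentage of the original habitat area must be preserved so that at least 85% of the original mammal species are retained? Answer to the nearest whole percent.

58%

Need (A_new/A_old)^0.3 = 0.85, so A_new/A_old = 0.85^(1/0.3) = 0.85^3.333
ln(A_new/A_old) = ln 0.85 / 0.3 = -0.1625 / 0.3 = -0.5417
A_new/A_old = e^-0.5417 ≈ 0.5817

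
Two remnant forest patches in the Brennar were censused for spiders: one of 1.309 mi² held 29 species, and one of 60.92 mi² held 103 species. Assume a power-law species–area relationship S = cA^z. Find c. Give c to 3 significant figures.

26.5

z = ln(S₂/S₁) / ln(A₂/A₁) = ln(103/29) / ln(60.92/1.309) = 1.2674 / 3.8403 = 0.3300
c = S₁ / A₁^z = 29 / 1.309^0.3300 = 29 / 1.093 = 26.53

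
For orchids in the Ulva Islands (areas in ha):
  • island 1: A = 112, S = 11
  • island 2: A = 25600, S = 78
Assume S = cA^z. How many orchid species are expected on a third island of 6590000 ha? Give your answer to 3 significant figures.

z = ln(78/11) / ln(25600/112) = 1.9588 / 5.4318 = 0.3606
c = 11 / 112^0.3606 = 11 / 5.483 = 2.006
S₃ = 2.006 × 6590000^0.3606 = 2.006 × 287.7 ≈ 577.3

577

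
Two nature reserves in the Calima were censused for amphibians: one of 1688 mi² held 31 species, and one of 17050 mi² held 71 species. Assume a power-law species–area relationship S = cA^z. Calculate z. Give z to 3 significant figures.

0.358

Taking logs: ln S = ln c + z ln A, so z = (ln S₂ − ln S₁)/(ln A₂ − ln A₁).
z = ln(71/31) / ln(17050/1688) = ln(2.29) / ln(10.1) = 0.8287 / 2.3126 = 0.3583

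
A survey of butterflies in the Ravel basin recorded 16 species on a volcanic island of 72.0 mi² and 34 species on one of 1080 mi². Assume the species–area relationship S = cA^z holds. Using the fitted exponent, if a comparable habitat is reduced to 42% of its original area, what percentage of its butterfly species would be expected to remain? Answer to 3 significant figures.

78.5%

z = ln(34/16) / ln(1080/72) = 0.7538 / 2.7081 = 0.2783
S_new/S_old = (A_new/A_old)^z = 0.42^0.2783 = exp(0.2783 × -0.8675) = 0.7855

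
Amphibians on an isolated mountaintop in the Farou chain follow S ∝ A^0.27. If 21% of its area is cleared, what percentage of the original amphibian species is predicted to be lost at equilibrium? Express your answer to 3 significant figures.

S_new/S_old = (A_new/A_old)^z = 0.79^0.27
= exp(0.27 × ln 0.79) = exp(0.27 × -0.2357) = exp(-0.0636) ≈ 0.9383
Fraction lost = 1 − 0.9383 = 0.06166

6.17%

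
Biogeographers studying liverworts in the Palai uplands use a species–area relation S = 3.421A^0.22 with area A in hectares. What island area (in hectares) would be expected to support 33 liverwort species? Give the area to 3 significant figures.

29800 hectares

33 = 3.421 × A^0.22  ⇒  A^0.22 = 33/3.421 = 9.646
ln A = ln(9.646) / 0.22 = 2.2666 / 0.22 = 10.3026
A = e^10.3026 ≈ 29810 hectares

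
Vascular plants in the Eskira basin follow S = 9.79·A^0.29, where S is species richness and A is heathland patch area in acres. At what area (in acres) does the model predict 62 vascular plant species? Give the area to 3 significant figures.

581 acres

62 = 9.79 × A^0.29  ⇒  A^0.29 = 62/9.79 = 6.333
ln A = ln(6.333) / 0.29 = 1.8458 / 0.29 = 6.3647
A = e^6.3647 ≈ 581 acres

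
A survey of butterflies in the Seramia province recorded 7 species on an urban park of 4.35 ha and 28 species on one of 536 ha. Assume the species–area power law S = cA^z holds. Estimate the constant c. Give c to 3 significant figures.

4.58

z = ln(S₂/S₁) / ln(A₂/A₁) = ln(28/7) / ln(536/4.35) = 1.3863 / 4.8140 = 0.2880
c = S₁ / A₁^z = 7 / 4.35^0.2880 = 7 / 1.527 = 4.584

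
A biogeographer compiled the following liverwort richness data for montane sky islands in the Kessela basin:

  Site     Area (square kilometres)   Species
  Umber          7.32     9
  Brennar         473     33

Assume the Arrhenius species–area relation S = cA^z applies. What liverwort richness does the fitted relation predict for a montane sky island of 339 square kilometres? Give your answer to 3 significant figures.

z = ln(33/9) / ln(473/7.32) = 1.2993 / 4.1685 = 0.3117
c = 9 / 7.32^0.3117 = 9 / 1.86 = 4.839
S₃ = 4.839 × 339^0.3117 = 4.839 × 6.147 ≈ 29.75

29.7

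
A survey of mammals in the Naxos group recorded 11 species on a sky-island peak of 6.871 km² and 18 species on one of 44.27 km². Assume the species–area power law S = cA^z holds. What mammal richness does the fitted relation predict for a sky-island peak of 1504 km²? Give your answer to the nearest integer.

z = ln(18/11) / ln(44.27/6.871) = 0.4925 / 1.8630 = 0.2643
c = 11 / 6.871^0.2643 = 11 / 1.664 = 6.609
S₃ = 6.609 × 1504^0.2643 = 6.609 × 6.917 ≈ 45.71

46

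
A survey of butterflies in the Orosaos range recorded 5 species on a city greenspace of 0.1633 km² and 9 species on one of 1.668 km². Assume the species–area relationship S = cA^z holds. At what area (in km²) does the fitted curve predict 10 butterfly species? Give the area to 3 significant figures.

z = ln(9/5) / ln(1.668/0.1633) = 0.5878 / 2.3238 = 0.2529
c = 5 / 0.1633^0.2529 = 5 / 0.6323 = 7.908
A = (10/7.908)^(1/0.2529) ⇒ ln A = ln(1.265)/0.2529 = 0.9282
A = e^0.9282 ≈ 2.53 km²

2.53 km²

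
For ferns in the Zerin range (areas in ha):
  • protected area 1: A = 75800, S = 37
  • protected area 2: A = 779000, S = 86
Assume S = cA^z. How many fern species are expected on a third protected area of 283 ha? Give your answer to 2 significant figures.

z = ln(86/37) / ln(779000/75800) = 0.8434 / 2.3299 = 0.3620
c = 37 / 75800^0.3620 = 37 / 58.4 = 0.6335
S₃ = 0.6335 × 283^0.3620 = 0.6335 × 7.719 ≈ 4.89

4.9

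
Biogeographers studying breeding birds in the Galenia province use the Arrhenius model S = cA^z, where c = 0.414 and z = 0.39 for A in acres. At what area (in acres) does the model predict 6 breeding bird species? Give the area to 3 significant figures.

949 acres

6 = 0.414 × A^0.39  ⇒  A^0.39 = 6/0.414 = 14.49
ln A = ln(14.49) / 0.39 = 2.6736 / 0.39 = 6.8555
A = e^6.8555 ≈ 949.1 acres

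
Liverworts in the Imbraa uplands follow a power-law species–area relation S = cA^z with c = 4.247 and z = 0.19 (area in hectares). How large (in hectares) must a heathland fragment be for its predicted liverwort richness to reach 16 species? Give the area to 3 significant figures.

16 = 4.247 × A^0.19  ⇒  A^0.19 = 16/4.247 = 3.767
ln A = ln(3.767) / 0.19 = 1.3264 / 0.19 = 6.9809
A = e^6.9809 ≈ 1076 hectares

1080 hectares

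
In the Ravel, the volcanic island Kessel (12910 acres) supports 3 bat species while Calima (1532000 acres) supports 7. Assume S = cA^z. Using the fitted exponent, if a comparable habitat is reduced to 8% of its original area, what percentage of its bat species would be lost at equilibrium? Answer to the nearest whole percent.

36%

z = ln(7/3) / ln(1532000/12910) = 0.8473 / 4.7763 = 0.1774
S_new/S_old = (A_new/A_old)^z = 0.08^0.1774 = exp(0.1774 × -2.5257) = 0.6389
Fraction lost = 1 − 0.6389 = 0.3611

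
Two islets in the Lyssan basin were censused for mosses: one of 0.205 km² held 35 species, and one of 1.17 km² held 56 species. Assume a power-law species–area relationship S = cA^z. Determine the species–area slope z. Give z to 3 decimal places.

0.270

Taking logs: ln S = ln c + z ln A, so z = (ln S₂ − ln S₁)/(ln A₂ − ln A₁).
z = ln(56/35) / ln(1.17/0.205) = ln(1.6) / ln(5.707) = 0.4700 / 1.7417 = 0.2698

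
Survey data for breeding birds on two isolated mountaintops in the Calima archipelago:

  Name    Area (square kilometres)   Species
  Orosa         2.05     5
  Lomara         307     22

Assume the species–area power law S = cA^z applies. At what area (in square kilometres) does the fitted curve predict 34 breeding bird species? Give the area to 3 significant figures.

z = ln(22/5) / ln(307/2.05) = 1.4816 / 5.0090 = 0.2958
c = 5 / 2.05^0.2958 = 5 / 1.237 = 4.043
A = (34/4.043)^(1/0.2958) ⇒ ln A = ln(8.409)/0.2958 = 7.1986
A = e^7.1986 ≈ 1338 square kilometres

1340 square kilometres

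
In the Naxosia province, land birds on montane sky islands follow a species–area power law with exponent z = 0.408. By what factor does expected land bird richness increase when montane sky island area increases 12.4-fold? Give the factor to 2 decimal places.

2.79

S₂/S₁ = (A₂/A₁)^z = 12.4^0.408
ln(S₂/S₁) = 0.408 × ln 12.4 = 0.408 × 2.5177 = 1.0272
S₂/S₁ = e^1.0272 ≈ 2.793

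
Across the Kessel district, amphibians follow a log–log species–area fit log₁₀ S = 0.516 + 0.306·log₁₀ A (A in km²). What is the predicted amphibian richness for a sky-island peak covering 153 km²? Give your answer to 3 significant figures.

S = 3.281 × 153^0.306
ln S = ln 3.281 + 0.306 × ln 153 = 1.1881 + 0.306 × 5.0304 = 2.7274
S = e^2.7274 ≈ 15.29

15.3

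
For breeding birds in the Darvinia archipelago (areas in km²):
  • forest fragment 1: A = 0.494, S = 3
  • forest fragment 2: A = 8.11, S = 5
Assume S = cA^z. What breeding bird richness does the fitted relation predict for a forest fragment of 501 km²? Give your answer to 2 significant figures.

11

z = ln(5/3) / ln(8.11/0.494) = 0.5108 / 2.7983 = 0.1825
c = 3 / 0.494^0.1825 = 3 / 0.8792 = 3.412
S₃ = 3.412 × 501^0.1825 = 3.412 × 3.111 ≈ 10.61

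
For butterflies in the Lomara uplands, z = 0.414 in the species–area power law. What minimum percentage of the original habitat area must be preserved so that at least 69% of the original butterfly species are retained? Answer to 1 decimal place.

40.8%

Need (A_new/A_old)^0.414 = 0.69, so A_new/A_old = 0.69^(1/0.414) = 0.69^2.415
ln(A_new/A_old) = ln 0.69 / 0.414 = -0.3711 / 0.414 = -0.8963
A_new/A_old = e^-0.8963 ≈ 0.4081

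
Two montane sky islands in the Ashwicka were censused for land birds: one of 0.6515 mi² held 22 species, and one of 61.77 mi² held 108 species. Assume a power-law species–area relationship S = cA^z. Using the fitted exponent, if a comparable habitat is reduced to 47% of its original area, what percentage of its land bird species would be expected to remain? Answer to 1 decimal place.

76.8%

z = ln(108/22) / ln(61.77/0.6515) = 1.5911 / 4.5519 = 0.3495
S_new/S_old = (A_new/A_old)^z = 0.47^0.3495 = exp(0.3495 × -0.7550) = 0.768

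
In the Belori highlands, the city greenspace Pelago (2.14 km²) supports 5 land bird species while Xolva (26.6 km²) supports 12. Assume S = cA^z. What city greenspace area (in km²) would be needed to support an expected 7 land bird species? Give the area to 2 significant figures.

5.6 km²

z = ln(12/5) / ln(26.6/2.14) = 0.8755 / 2.5201 = 0.3474
c = 5 / 2.14^0.3474 = 5 / 1.303 = 3.839
A = (7/3.839)^(1/0.3474) ⇒ ln A = ln(1.824)/0.3474 = 1.7294
A = e^1.7294 ≈ 5.637 km²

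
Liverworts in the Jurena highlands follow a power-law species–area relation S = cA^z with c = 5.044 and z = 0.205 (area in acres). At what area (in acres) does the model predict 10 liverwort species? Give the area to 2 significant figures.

28 acres

10 = 5.044 × A^0.205  ⇒  A^0.205 = 10/5.044 = 1.983
ln A = ln(1.983) / 0.205 = 0.6844 / 0.205 = 3.3385
A = e^3.3385 ≈ 28.18 acres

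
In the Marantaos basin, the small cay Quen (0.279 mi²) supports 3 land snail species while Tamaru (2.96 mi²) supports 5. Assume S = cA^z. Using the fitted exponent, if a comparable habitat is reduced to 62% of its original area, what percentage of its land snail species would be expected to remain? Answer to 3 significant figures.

z = ln(5/3) / ln(2.96/0.279) = 0.5108 / 2.3617 = 0.2163
S_new/S_old = (A_new/A_old)^z = 0.62^0.2163 = exp(0.2163 × -0.4780) = 0.9018

90.2%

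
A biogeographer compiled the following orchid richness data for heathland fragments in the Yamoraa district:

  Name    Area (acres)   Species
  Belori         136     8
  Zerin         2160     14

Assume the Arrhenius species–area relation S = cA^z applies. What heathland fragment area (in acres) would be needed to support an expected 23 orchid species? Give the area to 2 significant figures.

z = ln(14/8) / ln(2160/136) = 0.5596 / 2.7652 = 0.2024
c = 8 / 136^0.2024 = 8 / 2.703 = 2.96
A = (23/2.96)^(1/0.2024) ⇒ ln A = ln(7.77)/0.2024 = 10.1309
A = e^10.1309 ≈ 25107 acres

25000 acres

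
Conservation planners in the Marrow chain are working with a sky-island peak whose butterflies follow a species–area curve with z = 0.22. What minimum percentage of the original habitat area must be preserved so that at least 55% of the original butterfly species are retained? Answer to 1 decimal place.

6.6%

Need (A_new/A_old)^0.22 = 0.55, so A_new/A_old = 0.55^(1/0.22) = 0.55^4.545
ln(A_new/A_old) = ln 0.55 / 0.22 = -0.5978 / 0.22 = -2.7174
A_new/A_old = e^-2.7174 ≈ 0.06604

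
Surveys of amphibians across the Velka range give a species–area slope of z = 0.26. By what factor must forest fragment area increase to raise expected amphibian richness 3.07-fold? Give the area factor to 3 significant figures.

(A₂/A₁)^0.26 = 3.07, so A₂/A₁ = 3.07^(1/0.26) = 3.07^3.846
ln(A₂/A₁) = ln 3.07 / 0.26 = 1.1217 / 0.26 = 4.3141
A₂/A₁ = e^4.3141 ≈ 74.75

74.7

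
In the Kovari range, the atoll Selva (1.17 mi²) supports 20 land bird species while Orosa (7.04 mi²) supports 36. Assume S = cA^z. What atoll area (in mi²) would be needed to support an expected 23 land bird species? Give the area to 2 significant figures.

z = ln(36/20) / ln(7.04/1.17) = 0.5878 / 1.7946 = 0.3275
c = 20 / 1.17^0.3275 = 20 / 1.053 = 19
A = (23/19)^(1/0.3275) ⇒ ln A = ln(1.211)/0.3275 = 0.5837
A = e^0.5837 ≈ 1.793 mi²

1.8 mi²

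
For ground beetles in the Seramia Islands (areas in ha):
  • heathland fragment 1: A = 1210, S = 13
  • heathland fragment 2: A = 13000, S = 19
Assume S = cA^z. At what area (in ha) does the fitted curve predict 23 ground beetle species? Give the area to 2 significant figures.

z = ln(19/13) / ln(13000/1210) = 0.3795 / 2.3743 = 0.1598
c = 13 / 1210^0.1598 = 13 / 3.11 = 4.18
A = (23/4.18)^(1/0.1598) ⇒ ln A = ln(5.502)/0.1598 = 10.6681
A = e^10.6681 ≈ 42962 ha

43000 ha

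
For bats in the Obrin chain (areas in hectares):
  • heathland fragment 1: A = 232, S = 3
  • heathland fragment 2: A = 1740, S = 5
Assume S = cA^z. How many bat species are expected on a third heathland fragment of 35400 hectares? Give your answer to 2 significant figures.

z = ln(5/3) / ln(1740/232) = 0.5108 / 2.0149 = 0.2535
c = 3 / 232^0.2535 = 3 / 3.978 = 0.7541
S₃ = 0.7541 × 35400^0.2535 = 0.7541 × 14.23 ≈ 10.73

11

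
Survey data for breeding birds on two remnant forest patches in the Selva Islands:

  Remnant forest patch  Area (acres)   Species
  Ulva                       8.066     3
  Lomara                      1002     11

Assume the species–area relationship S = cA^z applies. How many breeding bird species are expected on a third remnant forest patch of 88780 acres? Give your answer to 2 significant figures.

z = ln(11/3) / ln(1002/8.066) = 1.2993 / 4.8221 = 0.2694
c = 3 / 8.066^0.2694 = 3 / 1.755 = 1.709
S₃ = 1.709 × 88780^0.2694 = 1.709 × 21.54 ≈ 36.82

37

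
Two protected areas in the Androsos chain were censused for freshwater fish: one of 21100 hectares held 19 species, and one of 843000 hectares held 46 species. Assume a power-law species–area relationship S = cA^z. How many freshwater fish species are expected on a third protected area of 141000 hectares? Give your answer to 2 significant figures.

30

z = ln(46/19) / ln(843000/21100) = 0.8842 / 3.6877 = 0.2398
c = 19 / 21100^0.2398 = 19 / 10.89 = 1.745
S₃ = 1.745 × 141000^0.2398 = 1.745 × 17.16 ≈ 29.96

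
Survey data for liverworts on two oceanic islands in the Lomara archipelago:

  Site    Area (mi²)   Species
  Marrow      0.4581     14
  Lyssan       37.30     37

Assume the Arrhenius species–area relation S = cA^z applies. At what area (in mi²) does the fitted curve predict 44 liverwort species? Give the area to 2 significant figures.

z = ln(37/14) / ln(37.3/0.4581) = 0.9719 / 4.3997 = 0.2209
c = 14 / 0.4581^0.2209 = 14 / 0.8416 = 16.63
A = (44/16.63)^(1/0.2209) ⇒ ln A = ln(2.645)/0.2209 = 4.4034
A = e^4.4034 ≈ 81.73 mi²

82 mi²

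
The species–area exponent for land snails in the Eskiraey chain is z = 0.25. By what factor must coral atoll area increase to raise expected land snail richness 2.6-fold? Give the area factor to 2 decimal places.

45.70

(A₂/A₁)^0.25 = 2.6, so A₂/A₁ = 2.6^(1/0.25) = 2.6^4
ln(A₂/A₁) = ln 2.6 / 0.25 = 0.9555 / 0.25 = 3.8220
A₂/A₁ = e^3.8220 ≈ 45.7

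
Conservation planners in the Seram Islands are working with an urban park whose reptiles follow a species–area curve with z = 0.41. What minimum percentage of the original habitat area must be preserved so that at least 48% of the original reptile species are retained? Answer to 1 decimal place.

16.7%

Need (A_new/A_old)^0.41 = 0.48, so A_new/A_old = 0.48^(1/0.41) = 0.48^2.439
ln(A_new/A_old) = ln 0.48 / 0.41 = -0.7340 / 0.41 = -1.7902
A_new/A_old = e^-1.7902 ≈ 0.1669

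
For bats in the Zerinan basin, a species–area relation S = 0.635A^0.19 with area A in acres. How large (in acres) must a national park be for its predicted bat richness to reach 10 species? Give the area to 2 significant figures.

2000000 acres

10 = 0.635 × A^0.19  ⇒  A^0.19 = 10/0.635 = 15.75
ln A = ln(15.75) / 0.19 = 2.7567 / 0.19 = 14.5090
A = e^14.5090 ≈ 2000741 acres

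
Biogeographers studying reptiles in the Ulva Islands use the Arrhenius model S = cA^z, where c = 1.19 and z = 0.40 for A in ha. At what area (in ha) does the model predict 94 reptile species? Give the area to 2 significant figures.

55000 ha

94 = 1.19 × A^0.4  ⇒  A^0.4 = 94/1.19 = 78.99
ln A = ln(78.99) / 0.4 = 4.3693 / 0.4 = 10.9234
A = e^10.9234 ≈ 55456 ha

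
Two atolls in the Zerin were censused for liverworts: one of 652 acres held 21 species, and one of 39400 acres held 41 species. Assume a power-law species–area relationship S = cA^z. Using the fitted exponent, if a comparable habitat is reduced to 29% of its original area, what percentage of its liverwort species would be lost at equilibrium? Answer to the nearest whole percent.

z = ln(41/21) / ln(39400/652) = 0.6690 / 4.1015 = 0.1631
S_new/S_old = (A_new/A_old)^z = 0.29^0.1631 = exp(0.1631 × -1.2379) = 0.8172
Fraction lost = 1 − 0.8172 = 0.1828

18%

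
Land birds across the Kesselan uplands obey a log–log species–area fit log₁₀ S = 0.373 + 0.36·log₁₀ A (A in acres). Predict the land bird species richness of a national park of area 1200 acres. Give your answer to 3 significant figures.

S = 2.36 × 1200^0.36 = 2.36 × 12.84 ≈ 30.3

30.3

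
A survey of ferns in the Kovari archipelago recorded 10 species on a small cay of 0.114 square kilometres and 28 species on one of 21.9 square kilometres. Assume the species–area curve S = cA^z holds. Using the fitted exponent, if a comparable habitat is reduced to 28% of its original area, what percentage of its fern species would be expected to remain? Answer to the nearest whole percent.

78%

z = ln(28/10) / ln(21.9/0.114) = 1.0296 / 5.2580 = 0.1958
S_new/S_old = (A_new/A_old)^z = 0.28^0.1958 = exp(0.1958 × -1.2730) = 0.7794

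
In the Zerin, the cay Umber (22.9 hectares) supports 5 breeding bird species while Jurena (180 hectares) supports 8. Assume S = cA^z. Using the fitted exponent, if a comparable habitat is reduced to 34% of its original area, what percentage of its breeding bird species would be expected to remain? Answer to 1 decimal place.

78.2%

z = ln(8/5) / ln(180/22.9) = 0.4700 / 2.0618 = 0.2280
S_new/S_old = (A_new/A_old)^z = 0.34^0.2280 = exp(0.2280 × -1.0788) = 0.782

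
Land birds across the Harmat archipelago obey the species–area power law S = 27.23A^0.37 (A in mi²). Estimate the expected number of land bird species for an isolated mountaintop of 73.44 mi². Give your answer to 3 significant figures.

133

S = 27.23 × 73.44^0.37
ln S = ln 27.23 + 0.37 × ln 73.44 = 3.3043 + 0.37 × 4.2965 = 4.8940
S = e^4.8940 ≈ 133.5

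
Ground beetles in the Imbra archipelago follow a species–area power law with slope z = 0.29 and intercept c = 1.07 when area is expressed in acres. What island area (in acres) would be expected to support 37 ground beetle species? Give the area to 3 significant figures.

37 = 1.07 × A^0.29  ⇒  A^0.29 = 37/1.07 = 34.58
ln A = ln(34.58) / 0.29 = 3.5433 / 0.29 = 12.2181
A = e^12.2181 ≈ 202427 acres

202000 acres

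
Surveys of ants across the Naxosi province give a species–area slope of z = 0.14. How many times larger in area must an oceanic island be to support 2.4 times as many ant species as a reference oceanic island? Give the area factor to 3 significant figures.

(A₂/A₁)^0.14 = 2.4, so A₂/A₁ = 2.4^(1/0.14) = 2.4^7.143
ln(A₂/A₁) = ln 2.4 / 0.14 = 0.8755 / 0.14 = 6.2533
A₂/A₁ = e^6.2533 ≈ 519.8

520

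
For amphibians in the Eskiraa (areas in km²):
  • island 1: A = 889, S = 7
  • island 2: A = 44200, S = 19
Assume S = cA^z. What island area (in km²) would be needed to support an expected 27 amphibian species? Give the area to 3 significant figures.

z = ln(19/7) / ln(44200/889) = 0.9985 / 3.9064 = 0.2556
c = 7 / 889^0.2556 = 7 / 5.673 = 1.234
A = (27/1.234)^(1/0.2556) ⇒ ln A = ln(21.88)/0.2556 = 12.0712
A = e^12.0712 ≈ 174765 km²

175000 km²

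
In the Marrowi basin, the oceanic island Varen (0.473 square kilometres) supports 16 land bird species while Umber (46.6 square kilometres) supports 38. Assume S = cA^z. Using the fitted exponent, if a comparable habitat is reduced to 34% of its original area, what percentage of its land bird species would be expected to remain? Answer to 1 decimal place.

81.6%

z = ln(38/16) / ln(46.6/0.473) = 0.8650 / 4.5903 = 0.1884
S_new/S_old = (A_new/A_old)^z = 0.34^0.1884 = exp(0.1884 × -1.0788) = 0.816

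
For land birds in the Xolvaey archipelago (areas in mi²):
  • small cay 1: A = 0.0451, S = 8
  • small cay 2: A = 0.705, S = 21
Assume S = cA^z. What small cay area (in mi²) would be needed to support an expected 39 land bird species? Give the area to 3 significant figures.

z = ln(21/8) / ln(0.705/0.0451) = 0.9651 / 2.7493 = 0.3510
c = 8 / 0.0451^0.3510 = 8 / 0.337 = 23.74
A = (39/23.74)^(1/0.3510) ⇒ ln A = ln(1.643)/0.3510 = 1.4140
A = e^1.4140 ≈ 4.112 mi²

4.11 mi²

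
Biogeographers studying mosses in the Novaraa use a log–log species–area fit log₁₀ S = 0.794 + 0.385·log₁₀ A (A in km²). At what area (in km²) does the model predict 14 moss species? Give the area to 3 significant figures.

14 = 6.223 × A^0.385  ⇒  A^0.385 = 14/6.223 = 2.25
ln A = ln(2.25) / 0.385 = 0.8108 / 0.385 = 2.1060
A = e^2.1060 ≈ 8.215 km²

8.22 km²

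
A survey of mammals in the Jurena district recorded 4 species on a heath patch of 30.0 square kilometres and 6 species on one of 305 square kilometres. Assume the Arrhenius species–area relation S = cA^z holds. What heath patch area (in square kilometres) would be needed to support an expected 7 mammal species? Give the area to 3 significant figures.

z = ln(6/4) / ln(305/30) = 0.4055 / 2.3191 = 0.1748
c = 4 / 30^0.1748 = 4 / 1.812 = 2.207
A = (7/2.207)^(1/0.1748) ⇒ ln A = ln(3.172)/0.1748 = 6.6020
A = e^6.6020 ≈ 736.6 square kilometres

737 square kilometres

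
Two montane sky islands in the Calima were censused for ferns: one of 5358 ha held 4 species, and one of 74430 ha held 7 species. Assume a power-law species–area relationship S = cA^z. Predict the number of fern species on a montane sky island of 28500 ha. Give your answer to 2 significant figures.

z = ln(7/4) / ln(74430/5358) = 0.5596 / 2.6313 = 0.2127
c = 4 / 5358^0.2127 = 4 / 6.21 = 0.6441
S₃ = 0.6441 × 28500^0.2127 = 0.6441 × 8.86 ≈ 5.707

5.7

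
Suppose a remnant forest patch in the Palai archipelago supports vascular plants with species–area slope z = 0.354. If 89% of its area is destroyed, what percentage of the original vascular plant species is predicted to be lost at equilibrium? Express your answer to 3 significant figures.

54.2%

S_new/S_old = (A_new/A_old)^z = 0.11^0.354
= exp(0.354 × ln 0.11) = exp(0.354 × -2.2073) = exp(-0.7814) ≈ 0.4578
Fraction lost = 1 − 0.4578 = 0.5422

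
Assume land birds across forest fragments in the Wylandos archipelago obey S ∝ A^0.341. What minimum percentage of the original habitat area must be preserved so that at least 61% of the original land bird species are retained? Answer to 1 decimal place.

Need (A_new/A_old)^0.341 = 0.61, so A_new/A_old = 0.61^(1/0.341) = 0.61^2.933
ln(A_new/A_old) = ln 0.61 / 0.341 = -0.4943 / 0.341 = -1.4495
A_new/A_old = e^-1.4495 ≈ 0.2347

23.5%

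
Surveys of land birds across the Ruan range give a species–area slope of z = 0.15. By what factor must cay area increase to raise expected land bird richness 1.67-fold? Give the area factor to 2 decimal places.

(A₂/A₁)^0.15 = 1.67, so A₂/A₁ = 1.67^(1/0.15) = 1.67^6.667
ln(A₂/A₁) = ln 1.67 / 0.15 = 0.5128 / 0.15 = 3.4188
A₂/A₁ = e^3.4188 ≈ 30.53

30.53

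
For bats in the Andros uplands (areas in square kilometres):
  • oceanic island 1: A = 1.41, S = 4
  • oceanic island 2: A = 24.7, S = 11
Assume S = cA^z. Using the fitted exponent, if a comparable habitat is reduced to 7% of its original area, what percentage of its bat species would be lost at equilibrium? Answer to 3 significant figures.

z = ln(11/4) / ln(24.7/1.41) = 1.0116 / 2.8632 = 0.3533
S_new/S_old = (A_new/A_old)^z = 0.07^0.3533 = exp(0.3533 × -2.6593) = 0.3908
Fraction lost = 1 − 0.3908 = 0.6092

60.9%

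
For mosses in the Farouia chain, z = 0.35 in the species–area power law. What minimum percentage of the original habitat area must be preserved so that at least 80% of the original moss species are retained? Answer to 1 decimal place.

52.9%

Need (A_new/A_old)^0.35 = 0.8, so A_new/A_old = 0.8^(1/0.35) = 0.8^2.857
ln(A_new/A_old) = ln 0.8 / 0.35 = -0.2231 / 0.35 = -0.6376
A_new/A_old = e^-0.6376 ≈ 0.5286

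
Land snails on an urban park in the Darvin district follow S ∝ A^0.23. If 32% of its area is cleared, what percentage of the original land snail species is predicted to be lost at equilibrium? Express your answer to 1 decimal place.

8.5%

S_new/S_old = (A_new/A_old)^z = 0.68^0.23
= exp(0.23 × ln 0.68) = exp(0.23 × -0.3857) = exp(-0.0887) ≈ 0.9151
Fraction lost = 1 − 0.9151 = 0.08488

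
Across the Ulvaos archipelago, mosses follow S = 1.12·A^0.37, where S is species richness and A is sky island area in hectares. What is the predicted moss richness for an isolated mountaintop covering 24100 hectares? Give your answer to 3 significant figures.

46.8

S = 1.12 × 24100^0.37
ln S = ln 1.12 + 0.37 × ln 24100 = 0.1133 + 0.37 × 10.0900 = 3.8466
S = e^3.8466 ≈ 46.83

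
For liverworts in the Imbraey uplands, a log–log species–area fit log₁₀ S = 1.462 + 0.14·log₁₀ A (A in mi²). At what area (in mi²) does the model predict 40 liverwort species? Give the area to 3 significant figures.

10.0 mi²

40 = 28.97 × A^0.14  ⇒  A^0.14 = 40/28.97 = 1.381
ln A = ln(1.381) / 0.14 = 0.3225 / 0.14 = 2.3036
A = e^2.3036 ≈ 10.01 mi²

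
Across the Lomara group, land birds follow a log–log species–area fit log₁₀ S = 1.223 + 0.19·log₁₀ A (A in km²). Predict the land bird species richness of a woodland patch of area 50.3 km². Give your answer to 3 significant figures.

35.2

S = 16.71 × 50.3^0.19 = 16.71 × 2.105 ≈ 35.18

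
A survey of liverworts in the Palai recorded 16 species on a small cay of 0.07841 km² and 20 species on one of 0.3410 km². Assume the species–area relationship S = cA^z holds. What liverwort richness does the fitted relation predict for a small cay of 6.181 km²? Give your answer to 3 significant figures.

z = ln(20/16) / ln(0.341/0.07841) = 0.2231 / 1.4699 = 0.1518
c = 16 / 0.07841^0.1518 = 16 / 0.6795 = 23.55
S₃ = 23.55 × 6.181^0.1518 = 23.55 × 1.319 ≈ 31.05

31.0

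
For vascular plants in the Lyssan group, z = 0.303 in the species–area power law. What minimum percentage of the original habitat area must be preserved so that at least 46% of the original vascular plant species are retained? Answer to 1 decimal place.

7.7%

Need (A_new/A_old)^0.303 = 0.46, so A_new/A_old = 0.46^(1/0.303) = 0.46^3.3
ln(A_new/A_old) = ln 0.46 / 0.303 = -0.7765 / 0.303 = -2.5628
A_new/A_old = e^-2.5628 ≈ 0.07709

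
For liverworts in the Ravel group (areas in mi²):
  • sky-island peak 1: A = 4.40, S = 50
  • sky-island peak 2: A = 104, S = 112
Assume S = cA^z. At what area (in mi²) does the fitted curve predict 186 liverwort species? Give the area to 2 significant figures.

z = ln(112/50) / ln(104/4.4) = 0.8065 / 3.1628 = 0.2550
c = 50 / 4.4^0.2550 = 50 / 1.459 = 34.27
A = (186/34.27)^(1/0.2550) ⇒ ln A = ln(5.428)/0.2550 = 6.6337
A = e^6.6337 ≈ 760.3 mi²

760 mi²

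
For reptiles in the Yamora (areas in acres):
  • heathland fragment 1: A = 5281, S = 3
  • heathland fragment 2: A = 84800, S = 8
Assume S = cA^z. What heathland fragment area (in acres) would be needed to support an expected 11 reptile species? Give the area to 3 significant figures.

209000 acres

z = ln(8/3) / ln(84800/5281) = 0.9808 / 2.7762 = 0.3533
c = 3 / 5281^0.3533 = 3 / 20.67 = 0.1452
A = (11/0.1452)^(1/0.3533) ⇒ ln A = ln(75.77)/0.3533 = 12.2494
A = e^12.2494 ≈ 208859 acres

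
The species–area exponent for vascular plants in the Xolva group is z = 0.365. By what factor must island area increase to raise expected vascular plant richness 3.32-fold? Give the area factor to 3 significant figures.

26.8

(A₂/A₁)^0.365 = 3.32, so A₂/A₁ = 3.32^(1/0.365) = 3.32^2.74
ln(A₂/A₁) = ln 3.32 / 0.365 = 1.2000 / 0.365 = 3.2876
A₂/A₁ = e^3.2876 ≈ 26.78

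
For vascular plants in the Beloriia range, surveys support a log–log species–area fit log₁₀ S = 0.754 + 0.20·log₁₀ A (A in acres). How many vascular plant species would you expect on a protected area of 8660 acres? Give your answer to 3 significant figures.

S = 5.675 × 8660^0.2
ln S = ln 5.675 + 0.2 × ln 8660 = 1.7361 + 0.2 × 9.0665 = 3.5494
S = e^3.5494 ≈ 34.79

34.8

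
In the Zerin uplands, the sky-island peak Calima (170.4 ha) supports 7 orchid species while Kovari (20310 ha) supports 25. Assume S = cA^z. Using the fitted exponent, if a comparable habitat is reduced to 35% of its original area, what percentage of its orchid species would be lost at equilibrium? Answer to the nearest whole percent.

z = ln(25/7) / ln(20310/170.4) = 1.2730 / 4.7807 = 0.2663
S_new/S_old = (A_new/A_old)^z = 0.35^0.2663 = exp(0.2663 × -1.0498) = 0.7561
Fraction lost = 1 − 0.7561 = 0.2439

24%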